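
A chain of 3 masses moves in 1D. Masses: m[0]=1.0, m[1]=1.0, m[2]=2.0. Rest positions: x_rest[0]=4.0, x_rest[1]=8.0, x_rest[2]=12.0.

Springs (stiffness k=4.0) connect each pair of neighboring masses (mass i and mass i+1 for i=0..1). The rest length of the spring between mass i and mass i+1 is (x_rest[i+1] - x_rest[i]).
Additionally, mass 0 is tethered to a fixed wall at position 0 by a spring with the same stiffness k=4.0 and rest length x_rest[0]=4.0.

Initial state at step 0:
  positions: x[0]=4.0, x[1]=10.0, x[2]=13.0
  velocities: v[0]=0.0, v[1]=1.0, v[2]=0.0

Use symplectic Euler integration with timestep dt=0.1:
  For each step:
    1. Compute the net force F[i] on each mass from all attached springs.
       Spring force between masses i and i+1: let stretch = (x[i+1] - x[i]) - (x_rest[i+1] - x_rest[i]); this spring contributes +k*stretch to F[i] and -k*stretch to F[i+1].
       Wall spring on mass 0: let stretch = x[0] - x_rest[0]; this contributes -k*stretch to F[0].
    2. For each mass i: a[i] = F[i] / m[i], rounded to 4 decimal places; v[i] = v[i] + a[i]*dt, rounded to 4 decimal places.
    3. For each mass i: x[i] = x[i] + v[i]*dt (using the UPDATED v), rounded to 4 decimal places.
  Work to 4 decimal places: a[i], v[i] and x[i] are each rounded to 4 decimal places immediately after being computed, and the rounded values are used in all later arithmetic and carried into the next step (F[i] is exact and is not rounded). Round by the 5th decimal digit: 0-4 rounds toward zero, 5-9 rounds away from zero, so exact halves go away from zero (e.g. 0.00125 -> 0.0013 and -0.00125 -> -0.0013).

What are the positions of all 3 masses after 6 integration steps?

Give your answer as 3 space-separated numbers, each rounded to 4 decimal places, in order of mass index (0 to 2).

Answer: 5.1162 8.6681 13.3094

Derivation:
Step 0: x=[4.0000 10.0000 13.0000] v=[0.0000 1.0000 0.0000]
Step 1: x=[4.0800 9.9800 13.0200] v=[0.8000 -0.2000 0.2000]
Step 2: x=[4.2328 9.8456 13.0592] v=[1.5280 -1.3440 0.3920]
Step 3: x=[4.4408 9.6152 13.1141] v=[2.0800 -2.3037 0.5493]
Step 4: x=[4.6781 9.3178 13.1791] v=[2.3734 -2.9739 0.6495]
Step 5: x=[4.9139 8.9893 13.2468] v=[2.3580 -3.2853 0.6772]
Step 6: x=[5.1162 8.6681 13.3094] v=[2.0226 -3.2125 0.6257]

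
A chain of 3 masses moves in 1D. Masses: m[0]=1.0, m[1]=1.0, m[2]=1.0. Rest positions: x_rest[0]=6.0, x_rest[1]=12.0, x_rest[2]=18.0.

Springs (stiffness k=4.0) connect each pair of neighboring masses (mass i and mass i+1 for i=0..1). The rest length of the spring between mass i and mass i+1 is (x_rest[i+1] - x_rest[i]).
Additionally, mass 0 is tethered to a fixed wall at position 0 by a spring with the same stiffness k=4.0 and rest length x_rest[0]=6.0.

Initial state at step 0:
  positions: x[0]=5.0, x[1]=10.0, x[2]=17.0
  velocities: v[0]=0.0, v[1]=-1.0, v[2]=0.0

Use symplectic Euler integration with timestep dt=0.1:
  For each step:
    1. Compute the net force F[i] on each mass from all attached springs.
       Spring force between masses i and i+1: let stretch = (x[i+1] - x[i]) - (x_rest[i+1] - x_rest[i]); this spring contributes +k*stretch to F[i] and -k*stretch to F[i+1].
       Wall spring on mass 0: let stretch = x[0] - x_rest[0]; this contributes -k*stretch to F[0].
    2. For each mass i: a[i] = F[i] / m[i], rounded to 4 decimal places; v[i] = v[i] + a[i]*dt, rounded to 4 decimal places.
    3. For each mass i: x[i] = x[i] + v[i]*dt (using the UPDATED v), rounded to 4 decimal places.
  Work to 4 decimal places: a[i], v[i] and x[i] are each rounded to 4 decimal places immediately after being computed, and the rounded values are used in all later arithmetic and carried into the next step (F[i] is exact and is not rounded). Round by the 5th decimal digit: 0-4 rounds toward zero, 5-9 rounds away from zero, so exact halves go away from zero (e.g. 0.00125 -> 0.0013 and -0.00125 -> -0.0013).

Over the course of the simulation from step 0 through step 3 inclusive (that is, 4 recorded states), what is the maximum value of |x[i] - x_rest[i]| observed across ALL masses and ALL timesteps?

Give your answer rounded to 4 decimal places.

Step 0: x=[5.0000 10.0000 17.0000] v=[0.0000 -1.0000 0.0000]
Step 1: x=[5.0000 9.9800 16.9600] v=[0.0000 -0.2000 -0.4000]
Step 2: x=[4.9992 10.0400 16.8808] v=[-0.0080 0.6000 -0.7920]
Step 3: x=[5.0001 10.1720 16.7680] v=[0.0086 1.3200 -1.1283]
Max displacement = 2.0200

Answer: 2.0200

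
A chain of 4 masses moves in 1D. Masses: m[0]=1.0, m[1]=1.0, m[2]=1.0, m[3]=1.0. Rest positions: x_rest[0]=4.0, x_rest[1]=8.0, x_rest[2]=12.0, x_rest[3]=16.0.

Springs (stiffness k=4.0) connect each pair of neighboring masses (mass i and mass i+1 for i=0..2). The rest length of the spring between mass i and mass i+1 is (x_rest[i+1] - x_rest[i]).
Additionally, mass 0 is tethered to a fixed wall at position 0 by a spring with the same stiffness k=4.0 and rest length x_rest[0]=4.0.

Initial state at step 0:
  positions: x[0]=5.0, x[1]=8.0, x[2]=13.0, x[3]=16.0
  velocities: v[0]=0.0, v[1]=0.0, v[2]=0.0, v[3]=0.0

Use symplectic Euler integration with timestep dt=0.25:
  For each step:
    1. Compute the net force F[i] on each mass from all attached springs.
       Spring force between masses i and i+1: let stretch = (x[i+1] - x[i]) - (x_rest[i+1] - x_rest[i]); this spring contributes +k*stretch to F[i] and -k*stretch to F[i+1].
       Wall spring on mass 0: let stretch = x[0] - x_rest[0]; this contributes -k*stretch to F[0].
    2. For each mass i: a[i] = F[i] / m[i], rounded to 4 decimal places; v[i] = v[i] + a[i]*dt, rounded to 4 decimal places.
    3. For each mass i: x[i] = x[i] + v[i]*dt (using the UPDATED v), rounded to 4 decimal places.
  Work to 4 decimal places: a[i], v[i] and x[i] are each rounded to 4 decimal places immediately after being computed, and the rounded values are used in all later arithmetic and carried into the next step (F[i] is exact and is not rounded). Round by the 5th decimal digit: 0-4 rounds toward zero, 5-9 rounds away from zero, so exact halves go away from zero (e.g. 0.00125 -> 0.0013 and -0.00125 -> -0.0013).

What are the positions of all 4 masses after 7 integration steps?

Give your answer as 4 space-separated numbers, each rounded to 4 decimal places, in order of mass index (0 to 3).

Step 0: x=[5.0000 8.0000 13.0000 16.0000] v=[0.0000 0.0000 0.0000 0.0000]
Step 1: x=[4.5000 8.5000 12.5000 16.2500] v=[-2.0000 2.0000 -2.0000 1.0000]
Step 2: x=[3.8750 9.0000 11.9375 16.5625] v=[-2.5000 2.0000 -2.2500 1.2500]
Step 3: x=[3.5625 8.9531 11.7969 16.7188] v=[-1.2500 -0.1875 -0.5625 0.6250]
Step 4: x=[3.7070 8.2695 12.1758 16.6446] v=[0.5781 -2.7343 1.5156 -0.2969]
Step 5: x=[4.0654 7.4219 12.6953 16.4532] v=[1.4336 -3.3905 2.0781 -0.7657]
Step 6: x=[4.2466 7.0535 12.8360 16.3223] v=[0.7247 -1.4736 0.5626 -0.5236]
Step 7: x=[4.0679 7.4290 12.4026 16.3198] v=[-0.7150 1.5020 -1.7336 -0.0099]

Answer: 4.0679 7.4290 12.4026 16.3198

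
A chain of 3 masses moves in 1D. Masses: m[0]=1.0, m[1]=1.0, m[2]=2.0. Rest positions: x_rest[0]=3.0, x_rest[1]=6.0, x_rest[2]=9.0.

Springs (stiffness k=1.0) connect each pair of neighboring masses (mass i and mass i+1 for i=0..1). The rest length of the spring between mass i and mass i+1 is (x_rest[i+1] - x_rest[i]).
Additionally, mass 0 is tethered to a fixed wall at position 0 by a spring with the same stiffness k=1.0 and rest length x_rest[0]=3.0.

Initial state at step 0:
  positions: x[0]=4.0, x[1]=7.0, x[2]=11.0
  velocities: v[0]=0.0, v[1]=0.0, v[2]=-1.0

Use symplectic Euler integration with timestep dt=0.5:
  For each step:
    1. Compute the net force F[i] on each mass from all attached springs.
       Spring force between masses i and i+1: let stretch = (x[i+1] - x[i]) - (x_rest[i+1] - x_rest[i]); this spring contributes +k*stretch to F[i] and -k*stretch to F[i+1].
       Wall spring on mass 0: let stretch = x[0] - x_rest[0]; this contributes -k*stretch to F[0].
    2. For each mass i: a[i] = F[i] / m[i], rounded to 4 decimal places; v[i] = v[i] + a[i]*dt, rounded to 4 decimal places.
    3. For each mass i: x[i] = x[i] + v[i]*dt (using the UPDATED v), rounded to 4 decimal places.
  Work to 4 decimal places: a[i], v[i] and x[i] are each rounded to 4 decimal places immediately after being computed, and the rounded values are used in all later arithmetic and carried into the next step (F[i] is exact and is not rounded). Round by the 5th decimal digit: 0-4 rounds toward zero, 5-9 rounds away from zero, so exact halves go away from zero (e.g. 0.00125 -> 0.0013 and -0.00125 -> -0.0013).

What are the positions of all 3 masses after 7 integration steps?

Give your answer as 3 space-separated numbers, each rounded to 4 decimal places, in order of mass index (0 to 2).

Step 0: x=[4.0000 7.0000 11.0000] v=[0.0000 0.0000 -1.0000]
Step 1: x=[3.7500 7.2500 10.3750] v=[-0.5000 0.5000 -1.2500]
Step 2: x=[3.4375 7.4063 9.7344] v=[-0.6250 0.3125 -1.2813]
Step 3: x=[3.2578 7.1524 9.1778] v=[-0.3594 -0.5079 -1.1133]
Step 4: x=[3.2373 6.4312 8.7430] v=[-0.0410 -1.4425 -0.8697]
Step 5: x=[3.2060 5.4894 8.3942] v=[-0.0627 -1.8836 -0.6977]
Step 6: x=[2.9440 4.7030 8.0573] v=[-0.5240 -1.5729 -0.6739]
Step 7: x=[2.3858 4.3154 7.6761] v=[-1.1165 -0.7753 -0.7625]

Answer: 2.3858 4.3154 7.6761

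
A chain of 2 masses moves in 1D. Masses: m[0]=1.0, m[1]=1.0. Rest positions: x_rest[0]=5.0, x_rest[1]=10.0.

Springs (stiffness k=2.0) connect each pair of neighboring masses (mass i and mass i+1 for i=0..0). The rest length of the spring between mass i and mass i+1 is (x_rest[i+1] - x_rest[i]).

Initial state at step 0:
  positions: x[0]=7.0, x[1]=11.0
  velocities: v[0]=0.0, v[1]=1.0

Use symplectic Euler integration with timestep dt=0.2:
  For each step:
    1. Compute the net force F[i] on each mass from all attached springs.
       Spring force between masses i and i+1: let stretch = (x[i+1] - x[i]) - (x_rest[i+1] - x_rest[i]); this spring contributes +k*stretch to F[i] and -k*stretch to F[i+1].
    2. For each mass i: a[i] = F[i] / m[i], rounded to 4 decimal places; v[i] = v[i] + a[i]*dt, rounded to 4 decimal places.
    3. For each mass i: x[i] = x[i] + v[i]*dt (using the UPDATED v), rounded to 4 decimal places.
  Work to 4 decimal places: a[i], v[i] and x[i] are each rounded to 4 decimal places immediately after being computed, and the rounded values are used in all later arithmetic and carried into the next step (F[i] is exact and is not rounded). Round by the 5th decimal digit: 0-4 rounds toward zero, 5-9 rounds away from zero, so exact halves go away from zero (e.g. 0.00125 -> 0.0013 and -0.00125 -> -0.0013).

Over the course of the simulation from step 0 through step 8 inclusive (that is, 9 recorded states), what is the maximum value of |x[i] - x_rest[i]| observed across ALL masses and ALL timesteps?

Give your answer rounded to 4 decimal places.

Answer: 2.7874

Derivation:
Step 0: x=[7.0000 11.0000] v=[0.0000 1.0000]
Step 1: x=[6.9200 11.2800] v=[-0.4000 1.4000]
Step 2: x=[6.7888 11.6112] v=[-0.6560 1.6560]
Step 3: x=[6.6434 11.9566] v=[-0.7270 1.7270]
Step 4: x=[6.5231 12.2769] v=[-0.6017 1.6017]
Step 5: x=[6.4631 12.5369] v=[-0.3002 1.3002]
Step 6: x=[6.4890 12.7110] v=[0.1293 0.8707]
Step 7: x=[6.6126 12.7874] v=[0.6181 0.3819]
Step 8: x=[6.8302 12.7698] v=[1.0880 -0.0880]
Max displacement = 2.7874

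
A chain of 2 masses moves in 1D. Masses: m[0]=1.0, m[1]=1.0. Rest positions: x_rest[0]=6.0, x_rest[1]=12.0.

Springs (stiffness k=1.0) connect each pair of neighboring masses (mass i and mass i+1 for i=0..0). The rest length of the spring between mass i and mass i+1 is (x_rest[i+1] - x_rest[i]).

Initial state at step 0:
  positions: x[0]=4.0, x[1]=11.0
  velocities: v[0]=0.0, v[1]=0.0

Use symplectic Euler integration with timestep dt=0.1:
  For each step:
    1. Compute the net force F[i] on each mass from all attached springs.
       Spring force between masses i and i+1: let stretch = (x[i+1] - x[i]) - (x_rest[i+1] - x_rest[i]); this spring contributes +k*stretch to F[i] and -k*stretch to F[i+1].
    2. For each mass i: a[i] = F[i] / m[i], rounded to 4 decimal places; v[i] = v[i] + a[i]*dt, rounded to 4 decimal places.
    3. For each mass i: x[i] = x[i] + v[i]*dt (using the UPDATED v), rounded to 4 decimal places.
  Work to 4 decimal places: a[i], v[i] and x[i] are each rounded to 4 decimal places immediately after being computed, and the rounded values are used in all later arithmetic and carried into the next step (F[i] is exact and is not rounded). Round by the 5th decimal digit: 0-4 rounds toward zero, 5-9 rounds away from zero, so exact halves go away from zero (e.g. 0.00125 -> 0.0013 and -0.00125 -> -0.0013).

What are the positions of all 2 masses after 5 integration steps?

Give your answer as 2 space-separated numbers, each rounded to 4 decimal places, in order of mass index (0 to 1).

Step 0: x=[4.0000 11.0000] v=[0.0000 0.0000]
Step 1: x=[4.0100 10.9900] v=[0.1000 -0.1000]
Step 2: x=[4.0298 10.9702] v=[0.1980 -0.1980]
Step 3: x=[4.0590 10.9410] v=[0.2920 -0.2920]
Step 4: x=[4.0970 10.9030] v=[0.3802 -0.3802]
Step 5: x=[4.1431 10.8569] v=[0.4608 -0.4608]

Answer: 4.1431 10.8569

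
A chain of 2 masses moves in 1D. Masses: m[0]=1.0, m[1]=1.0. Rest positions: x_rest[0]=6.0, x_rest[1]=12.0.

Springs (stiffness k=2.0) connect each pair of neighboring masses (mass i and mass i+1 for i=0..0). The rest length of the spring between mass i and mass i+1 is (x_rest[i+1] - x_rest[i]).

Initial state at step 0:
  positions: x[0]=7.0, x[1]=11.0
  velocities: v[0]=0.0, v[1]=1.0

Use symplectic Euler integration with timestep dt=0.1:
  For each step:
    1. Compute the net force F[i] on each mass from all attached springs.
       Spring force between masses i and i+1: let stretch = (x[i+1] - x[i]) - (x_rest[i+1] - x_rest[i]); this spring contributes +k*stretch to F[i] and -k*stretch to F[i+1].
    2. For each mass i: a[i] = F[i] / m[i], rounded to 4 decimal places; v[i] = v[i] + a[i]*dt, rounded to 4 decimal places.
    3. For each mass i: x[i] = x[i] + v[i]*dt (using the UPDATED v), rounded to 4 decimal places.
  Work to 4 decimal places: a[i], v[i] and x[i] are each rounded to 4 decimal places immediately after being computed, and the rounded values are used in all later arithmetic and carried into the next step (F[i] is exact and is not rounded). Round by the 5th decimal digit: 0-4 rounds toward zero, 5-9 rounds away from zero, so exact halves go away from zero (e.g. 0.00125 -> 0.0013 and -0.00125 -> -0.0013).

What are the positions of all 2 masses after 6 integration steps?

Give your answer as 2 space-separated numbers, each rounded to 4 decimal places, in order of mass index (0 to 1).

Step 0: x=[7.0000 11.0000] v=[0.0000 1.0000]
Step 1: x=[6.9600 11.1400] v=[-0.4000 1.4000]
Step 2: x=[6.8836 11.3164] v=[-0.7640 1.7640]
Step 3: x=[6.7759 11.5241] v=[-1.0774 2.0774]
Step 4: x=[6.6431 11.7569] v=[-1.3278 2.3278]
Step 5: x=[6.4926 12.0074] v=[-1.5050 2.5050]
Step 6: x=[6.3324 12.2676] v=[-1.6020 2.6020]

Answer: 6.3324 12.2676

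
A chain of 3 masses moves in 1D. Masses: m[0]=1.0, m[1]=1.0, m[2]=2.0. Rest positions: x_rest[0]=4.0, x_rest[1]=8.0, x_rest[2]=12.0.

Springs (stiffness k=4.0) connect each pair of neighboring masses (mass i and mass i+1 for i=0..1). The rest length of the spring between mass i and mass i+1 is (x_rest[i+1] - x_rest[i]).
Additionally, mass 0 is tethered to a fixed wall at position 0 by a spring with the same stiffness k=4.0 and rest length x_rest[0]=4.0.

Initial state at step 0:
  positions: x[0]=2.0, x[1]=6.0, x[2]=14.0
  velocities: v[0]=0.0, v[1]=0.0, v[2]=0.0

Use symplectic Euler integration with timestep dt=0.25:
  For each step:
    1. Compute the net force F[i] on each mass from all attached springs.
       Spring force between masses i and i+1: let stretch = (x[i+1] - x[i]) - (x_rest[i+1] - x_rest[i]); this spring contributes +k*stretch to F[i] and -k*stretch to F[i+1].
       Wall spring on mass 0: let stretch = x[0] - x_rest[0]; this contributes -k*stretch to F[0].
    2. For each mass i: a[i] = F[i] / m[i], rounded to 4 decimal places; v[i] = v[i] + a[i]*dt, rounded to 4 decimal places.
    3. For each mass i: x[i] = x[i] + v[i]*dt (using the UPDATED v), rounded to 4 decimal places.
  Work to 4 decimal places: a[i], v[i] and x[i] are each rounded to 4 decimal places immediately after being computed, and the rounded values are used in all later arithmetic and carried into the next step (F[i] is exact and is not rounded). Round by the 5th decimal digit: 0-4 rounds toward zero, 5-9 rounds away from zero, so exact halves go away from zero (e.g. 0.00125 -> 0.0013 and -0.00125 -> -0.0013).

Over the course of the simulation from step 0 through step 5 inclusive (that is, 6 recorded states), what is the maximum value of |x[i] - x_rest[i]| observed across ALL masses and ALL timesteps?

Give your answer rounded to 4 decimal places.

Step 0: x=[2.0000 6.0000 14.0000] v=[0.0000 0.0000 0.0000]
Step 1: x=[2.5000 7.0000 13.5000] v=[2.0000 4.0000 -2.0000]
Step 2: x=[3.5000 8.5000 12.6875] v=[4.0000 6.0000 -3.2500]
Step 3: x=[4.8750 9.7969 11.8516] v=[5.5000 5.1875 -3.3438]
Step 4: x=[6.2617 10.3770 11.2588] v=[5.5469 2.3203 -2.3712]
Step 5: x=[7.1118 10.1487 11.0558] v=[3.4005 -0.9132 -0.8121]
Max displacement = 3.1118

Answer: 3.1118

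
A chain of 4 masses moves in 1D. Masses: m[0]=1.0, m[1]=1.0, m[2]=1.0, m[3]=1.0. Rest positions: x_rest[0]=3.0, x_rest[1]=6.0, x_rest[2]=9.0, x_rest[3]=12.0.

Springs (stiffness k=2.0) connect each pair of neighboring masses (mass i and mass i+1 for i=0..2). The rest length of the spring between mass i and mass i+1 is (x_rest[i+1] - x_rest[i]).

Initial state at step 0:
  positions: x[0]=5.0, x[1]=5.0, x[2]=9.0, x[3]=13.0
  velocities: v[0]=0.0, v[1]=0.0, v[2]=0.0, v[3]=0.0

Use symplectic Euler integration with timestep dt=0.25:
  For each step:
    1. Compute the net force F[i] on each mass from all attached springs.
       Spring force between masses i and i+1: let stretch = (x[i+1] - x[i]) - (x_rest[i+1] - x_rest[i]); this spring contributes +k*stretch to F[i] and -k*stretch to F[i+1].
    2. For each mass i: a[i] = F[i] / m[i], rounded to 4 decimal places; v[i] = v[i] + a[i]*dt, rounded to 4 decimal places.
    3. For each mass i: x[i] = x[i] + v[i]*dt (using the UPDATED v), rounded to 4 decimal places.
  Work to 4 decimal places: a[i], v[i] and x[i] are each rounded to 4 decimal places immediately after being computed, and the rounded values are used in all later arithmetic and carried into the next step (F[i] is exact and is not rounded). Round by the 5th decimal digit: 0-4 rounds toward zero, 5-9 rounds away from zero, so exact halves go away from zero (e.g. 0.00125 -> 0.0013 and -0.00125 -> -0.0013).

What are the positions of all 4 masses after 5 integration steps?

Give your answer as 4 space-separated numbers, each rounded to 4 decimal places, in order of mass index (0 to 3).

Step 0: x=[5.0000 5.0000 9.0000 13.0000] v=[0.0000 0.0000 0.0000 0.0000]
Step 1: x=[4.6250 5.5000 9.0000 12.8750] v=[-1.5000 2.0000 0.0000 -0.5000]
Step 2: x=[3.9844 6.3281 9.0469 12.6406] v=[-2.5625 3.3125 0.1875 -0.9375]
Step 3: x=[3.2617 7.2031 9.2032 12.3320] v=[-2.8907 3.5001 0.6250 -1.2344]
Step 4: x=[2.6567 7.8355 9.5006 12.0073] v=[-2.4200 2.5295 1.1894 -1.2988]
Step 5: x=[2.3241 8.0287 9.9032 11.7443] v=[-1.3306 0.7727 1.6102 -1.0522]

Answer: 2.3241 8.0287 9.9032 11.7443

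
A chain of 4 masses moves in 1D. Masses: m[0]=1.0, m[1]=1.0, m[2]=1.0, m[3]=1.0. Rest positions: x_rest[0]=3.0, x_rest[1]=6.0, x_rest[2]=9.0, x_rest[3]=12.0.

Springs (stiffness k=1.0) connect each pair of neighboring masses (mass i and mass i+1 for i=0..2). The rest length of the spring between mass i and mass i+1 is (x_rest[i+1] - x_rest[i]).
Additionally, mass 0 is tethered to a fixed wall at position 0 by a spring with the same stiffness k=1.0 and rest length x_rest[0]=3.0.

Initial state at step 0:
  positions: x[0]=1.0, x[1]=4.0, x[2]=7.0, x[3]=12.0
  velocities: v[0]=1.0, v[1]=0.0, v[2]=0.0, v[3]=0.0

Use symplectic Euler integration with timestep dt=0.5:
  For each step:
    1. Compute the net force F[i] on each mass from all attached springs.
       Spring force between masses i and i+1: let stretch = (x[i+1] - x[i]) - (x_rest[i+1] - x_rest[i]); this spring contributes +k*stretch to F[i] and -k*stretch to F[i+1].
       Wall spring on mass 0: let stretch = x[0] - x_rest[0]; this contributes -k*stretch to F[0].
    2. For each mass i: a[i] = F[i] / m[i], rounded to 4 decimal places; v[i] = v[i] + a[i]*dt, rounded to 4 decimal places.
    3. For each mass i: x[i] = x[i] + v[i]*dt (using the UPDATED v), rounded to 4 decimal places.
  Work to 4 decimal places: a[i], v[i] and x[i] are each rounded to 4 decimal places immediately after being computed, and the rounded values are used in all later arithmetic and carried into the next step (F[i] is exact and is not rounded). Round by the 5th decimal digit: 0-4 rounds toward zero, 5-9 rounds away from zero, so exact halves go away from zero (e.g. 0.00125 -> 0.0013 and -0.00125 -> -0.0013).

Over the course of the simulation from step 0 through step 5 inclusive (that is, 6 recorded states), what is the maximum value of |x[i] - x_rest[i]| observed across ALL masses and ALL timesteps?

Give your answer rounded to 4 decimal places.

Answer: 2.2187

Derivation:
Step 0: x=[1.0000 4.0000 7.0000 12.0000] v=[1.0000 0.0000 0.0000 0.0000]
Step 1: x=[2.0000 4.0000 7.5000 11.5000] v=[2.0000 0.0000 1.0000 -1.0000]
Step 2: x=[3.0000 4.3750 8.1250 10.7500] v=[2.0000 0.7500 1.2500 -1.5000]
Step 3: x=[3.5938 5.3438 8.4688 10.0938] v=[1.1875 1.9375 0.6875 -1.3125]
Step 4: x=[3.7266 6.6563 8.4376 9.7813] v=[0.2656 2.6250 -0.0625 -0.6250]
Step 5: x=[3.6602 7.6817 8.2970 9.8829] v=[-0.1329 2.0508 -0.2813 0.2032]
Max displacement = 2.2187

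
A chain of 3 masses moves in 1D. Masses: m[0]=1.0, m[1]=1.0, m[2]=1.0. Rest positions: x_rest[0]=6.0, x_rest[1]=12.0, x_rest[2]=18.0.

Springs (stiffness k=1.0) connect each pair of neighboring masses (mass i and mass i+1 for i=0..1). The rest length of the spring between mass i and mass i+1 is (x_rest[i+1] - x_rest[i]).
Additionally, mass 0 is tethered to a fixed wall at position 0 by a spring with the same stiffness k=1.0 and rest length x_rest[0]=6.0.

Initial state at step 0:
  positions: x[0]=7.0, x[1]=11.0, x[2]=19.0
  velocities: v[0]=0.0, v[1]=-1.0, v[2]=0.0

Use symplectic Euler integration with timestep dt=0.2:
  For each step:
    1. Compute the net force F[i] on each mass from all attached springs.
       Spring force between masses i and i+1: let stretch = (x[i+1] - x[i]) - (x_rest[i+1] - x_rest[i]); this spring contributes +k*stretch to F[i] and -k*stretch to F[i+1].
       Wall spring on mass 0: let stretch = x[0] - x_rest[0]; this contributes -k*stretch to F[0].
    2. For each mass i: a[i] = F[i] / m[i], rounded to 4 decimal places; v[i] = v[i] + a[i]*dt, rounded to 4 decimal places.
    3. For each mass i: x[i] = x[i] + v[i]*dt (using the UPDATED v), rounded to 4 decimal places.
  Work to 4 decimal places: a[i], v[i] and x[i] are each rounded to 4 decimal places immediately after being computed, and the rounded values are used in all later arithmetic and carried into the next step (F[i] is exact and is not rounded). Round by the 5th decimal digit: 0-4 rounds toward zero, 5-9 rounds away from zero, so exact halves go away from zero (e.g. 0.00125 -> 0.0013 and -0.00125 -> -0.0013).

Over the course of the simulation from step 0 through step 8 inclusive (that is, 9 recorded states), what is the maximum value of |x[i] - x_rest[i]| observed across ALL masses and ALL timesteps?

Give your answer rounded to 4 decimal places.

Step 0: x=[7.0000 11.0000 19.0000] v=[0.0000 -1.0000 0.0000]
Step 1: x=[6.8800 10.9600 18.9200] v=[-0.6000 -0.2000 -0.4000]
Step 2: x=[6.6480 11.0752 18.7616] v=[-1.1600 0.5760 -0.7920]
Step 3: x=[6.3272 11.3208 18.5357] v=[-1.6042 1.2278 -1.1293]
Step 4: x=[5.9530 11.6552 18.2612] v=[-1.8709 1.6721 -1.3723]
Step 5: x=[5.5688 12.0258 17.9625] v=[-1.9211 1.8529 -1.4935]
Step 6: x=[5.2201 12.3756 17.6663] v=[-1.7435 1.7488 -1.4808]
Step 7: x=[4.9488 12.6508 17.3985] v=[-1.3564 1.3758 -1.3389]
Step 8: x=[4.7876 12.8078 17.1808] v=[-0.8058 0.7849 -1.0884]
Max displacement = 1.2124

Answer: 1.2124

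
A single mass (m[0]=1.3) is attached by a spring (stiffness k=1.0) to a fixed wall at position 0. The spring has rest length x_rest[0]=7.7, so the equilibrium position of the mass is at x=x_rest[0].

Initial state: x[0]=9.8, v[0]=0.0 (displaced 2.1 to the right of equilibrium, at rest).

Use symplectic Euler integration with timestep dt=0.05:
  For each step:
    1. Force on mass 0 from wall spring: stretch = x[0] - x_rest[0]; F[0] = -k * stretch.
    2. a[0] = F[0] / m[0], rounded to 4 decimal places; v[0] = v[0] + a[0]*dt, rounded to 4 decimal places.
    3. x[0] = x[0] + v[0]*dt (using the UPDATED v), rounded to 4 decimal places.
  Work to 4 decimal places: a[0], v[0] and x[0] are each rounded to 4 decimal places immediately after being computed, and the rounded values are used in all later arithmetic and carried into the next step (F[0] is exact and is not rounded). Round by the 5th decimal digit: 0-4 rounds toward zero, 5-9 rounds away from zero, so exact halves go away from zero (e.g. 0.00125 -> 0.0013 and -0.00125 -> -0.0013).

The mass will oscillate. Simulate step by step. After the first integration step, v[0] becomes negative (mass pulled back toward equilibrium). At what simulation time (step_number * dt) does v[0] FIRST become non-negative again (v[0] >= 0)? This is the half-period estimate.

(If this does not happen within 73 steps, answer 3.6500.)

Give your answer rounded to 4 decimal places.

Step 0: x=[9.8000] v=[0.0000]
Step 1: x=[9.7960] v=[-0.0808]
Step 2: x=[9.7879] v=[-0.1614]
Step 3: x=[9.7758] v=[-0.2417]
Step 4: x=[9.7597] v=[-0.3215]
Step 5: x=[9.7397] v=[-0.4007]
Step 6: x=[9.7157] v=[-0.4792]
Step 7: x=[9.6879] v=[-0.5567]
Step 8: x=[9.6562] v=[-0.6332]
Step 9: x=[9.6208] v=[-0.7084]
Step 10: x=[9.5817] v=[-0.7823]
Step 11: x=[9.5390] v=[-0.8547]
Step 12: x=[9.4927] v=[-0.9254]
Step 13: x=[9.4430] v=[-0.9944]
Step 14: x=[9.3899] v=[-1.0614]
Step 15: x=[9.3336] v=[-1.1264]
Step 16: x=[9.2741] v=[-1.1892]
Step 17: x=[9.2116] v=[-1.2497]
Step 18: x=[9.1462] v=[-1.3078]
Step 19: x=[9.0780] v=[-1.3634]
Step 20: x=[9.0072] v=[-1.4164]
Step 21: x=[8.9339] v=[-1.4667]
Step 22: x=[8.8582] v=[-1.5142]
Step 23: x=[8.7803] v=[-1.5587]
Step 24: x=[8.7003] v=[-1.6003]
Step 25: x=[8.6184] v=[-1.6388]
Step 26: x=[8.5347] v=[-1.6741]
Step 27: x=[8.4494] v=[-1.7062]
Step 28: x=[8.3627] v=[-1.7350]
Step 29: x=[8.2747] v=[-1.7605]
Step 30: x=[8.1856] v=[-1.7826]
Step 31: x=[8.0955] v=[-1.8013]
Step 32: x=[8.0047] v=[-1.8165]
Step 33: x=[7.9133] v=[-1.8282]
Step 34: x=[7.8215] v=[-1.8364]
Step 35: x=[7.7294] v=[-1.8411]
Step 36: x=[7.6373] v=[-1.8422]
Step 37: x=[7.5453] v=[-1.8398]
Step 38: x=[7.4536] v=[-1.8339]
Step 39: x=[7.3624] v=[-1.8244]
Step 40: x=[7.2718] v=[-1.8114]
Step 41: x=[7.1821] v=[-1.7949]
Step 42: x=[7.0934] v=[-1.7750]
Step 43: x=[7.0058] v=[-1.7517]
Step 44: x=[6.9196] v=[-1.7250]
Step 45: x=[6.8349] v=[-1.6950]
Step 46: x=[6.7518] v=[-1.6617]
Step 47: x=[6.6705] v=[-1.6252]
Step 48: x=[6.5912] v=[-1.5856]
Step 49: x=[6.5141] v=[-1.5430]
Step 50: x=[6.4392] v=[-1.4974]
Step 51: x=[6.3668] v=[-1.4489]
Step 52: x=[6.2969] v=[-1.3976]
Step 53: x=[6.2297] v=[-1.3436]
Step 54: x=[6.1653] v=[-1.2871]
Step 55: x=[6.1039] v=[-1.2281]
Step 56: x=[6.0456] v=[-1.1667]
Step 57: x=[5.9904] v=[-1.1031]
Step 58: x=[5.9385] v=[-1.0373]
Step 59: x=[5.8900] v=[-0.9696]
Step 60: x=[5.8450] v=[-0.9000]
Step 61: x=[5.8036] v=[-0.8287]
Step 62: x=[5.7658] v=[-0.7558]
Step 63: x=[5.7317] v=[-0.6814]
Step 64: x=[5.7014] v=[-0.6057]
Step 65: x=[5.6750] v=[-0.5288]
Step 66: x=[5.6525] v=[-0.4509]
Step 67: x=[5.6339] v=[-0.3722]
Step 68: x=[5.6193] v=[-0.2927]
Step 69: x=[5.6087] v=[-0.2127]
Step 70: x=[5.6021] v=[-0.1323]
Step 71: x=[5.5995] v=[-0.0516]
Step 72: x=[5.6010] v=[0.0292]
First v>=0 after going negative at step 72, time=3.6000

Answer: 3.6000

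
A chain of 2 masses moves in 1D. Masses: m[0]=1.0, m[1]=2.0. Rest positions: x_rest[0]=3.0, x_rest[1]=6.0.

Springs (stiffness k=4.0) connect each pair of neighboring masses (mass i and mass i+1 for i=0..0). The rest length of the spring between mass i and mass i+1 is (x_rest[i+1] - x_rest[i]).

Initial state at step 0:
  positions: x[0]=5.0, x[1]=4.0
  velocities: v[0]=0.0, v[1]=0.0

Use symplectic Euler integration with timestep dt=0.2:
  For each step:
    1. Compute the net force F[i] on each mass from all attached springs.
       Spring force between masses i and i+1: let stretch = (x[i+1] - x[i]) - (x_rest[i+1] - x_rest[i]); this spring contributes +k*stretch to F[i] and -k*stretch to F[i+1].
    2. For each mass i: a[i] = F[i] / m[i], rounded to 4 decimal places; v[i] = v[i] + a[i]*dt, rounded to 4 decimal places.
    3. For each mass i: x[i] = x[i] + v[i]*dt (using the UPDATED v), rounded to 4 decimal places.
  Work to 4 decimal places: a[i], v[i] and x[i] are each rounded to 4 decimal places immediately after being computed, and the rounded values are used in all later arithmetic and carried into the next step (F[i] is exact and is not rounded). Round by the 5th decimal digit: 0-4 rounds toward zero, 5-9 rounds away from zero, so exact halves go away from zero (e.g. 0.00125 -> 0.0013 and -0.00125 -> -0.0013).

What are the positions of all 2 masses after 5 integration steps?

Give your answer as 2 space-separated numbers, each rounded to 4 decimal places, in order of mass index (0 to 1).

Step 0: x=[5.0000 4.0000] v=[0.0000 0.0000]
Step 1: x=[4.3600 4.3200] v=[-3.2000 1.6000]
Step 2: x=[3.2336 4.8832] v=[-5.6320 2.8160]
Step 3: x=[1.8911 5.5544] v=[-6.7123 3.3562]
Step 4: x=[0.6548 6.1726] v=[-6.1817 3.0909]
Step 5: x=[-0.1787 6.5894] v=[-4.1675 2.0838]

Answer: -0.1787 6.5894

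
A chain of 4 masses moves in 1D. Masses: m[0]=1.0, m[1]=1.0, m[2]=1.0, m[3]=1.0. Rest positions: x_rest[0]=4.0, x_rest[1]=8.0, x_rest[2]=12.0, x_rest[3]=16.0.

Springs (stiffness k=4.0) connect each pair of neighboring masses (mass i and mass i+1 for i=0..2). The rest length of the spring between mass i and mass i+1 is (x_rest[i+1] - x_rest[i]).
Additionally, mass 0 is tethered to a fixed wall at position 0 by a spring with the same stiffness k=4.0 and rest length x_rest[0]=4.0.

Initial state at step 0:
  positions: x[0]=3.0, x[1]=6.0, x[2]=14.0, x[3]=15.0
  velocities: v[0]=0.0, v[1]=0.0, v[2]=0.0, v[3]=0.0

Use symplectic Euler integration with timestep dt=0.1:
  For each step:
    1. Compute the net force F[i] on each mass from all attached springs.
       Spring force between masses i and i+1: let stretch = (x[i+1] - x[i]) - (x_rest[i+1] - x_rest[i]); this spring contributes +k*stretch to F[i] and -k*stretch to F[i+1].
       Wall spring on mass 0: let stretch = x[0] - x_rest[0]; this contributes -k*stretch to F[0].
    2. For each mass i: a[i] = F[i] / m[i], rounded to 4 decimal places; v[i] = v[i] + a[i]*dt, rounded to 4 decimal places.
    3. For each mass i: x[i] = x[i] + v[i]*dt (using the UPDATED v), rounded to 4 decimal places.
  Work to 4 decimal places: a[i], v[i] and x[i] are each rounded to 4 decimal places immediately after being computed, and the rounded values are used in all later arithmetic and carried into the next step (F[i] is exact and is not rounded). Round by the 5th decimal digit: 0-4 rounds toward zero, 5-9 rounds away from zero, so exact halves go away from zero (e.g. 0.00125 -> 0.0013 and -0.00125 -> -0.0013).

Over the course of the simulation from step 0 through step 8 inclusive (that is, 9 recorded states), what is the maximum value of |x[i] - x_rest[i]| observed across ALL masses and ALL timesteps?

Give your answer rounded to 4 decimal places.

Step 0: x=[3.0000 6.0000 14.0000 15.0000] v=[0.0000 0.0000 0.0000 0.0000]
Step 1: x=[3.0000 6.2000 13.7200 15.1200] v=[0.0000 2.0000 -2.8000 1.2000]
Step 2: x=[3.0080 6.5728 13.1952 15.3440] v=[0.0800 3.7280 -5.2480 2.2400]
Step 3: x=[3.0383 7.0679 12.4915 15.6421] v=[0.3027 4.9510 -7.0374 2.9805]
Step 4: x=[3.1082 7.6188 11.6968 15.9741] v=[0.6992 5.5086 -7.9466 3.3203]
Step 5: x=[3.2342 8.1524 10.9101 16.2950] v=[1.2602 5.3356 -7.8669 3.2094]
Step 6: x=[3.4276 8.5995 10.2285 16.5605] v=[1.9338 4.4714 -6.8160 2.6554]
Step 7: x=[3.6908 8.9049 9.7350 16.7328] v=[2.6315 3.0542 -4.9348 1.7226]
Step 8: x=[4.0149 9.0350 9.4882 16.7852] v=[3.2408 1.3006 -2.4677 0.5235]
Max displacement = 2.5118

Answer: 2.5118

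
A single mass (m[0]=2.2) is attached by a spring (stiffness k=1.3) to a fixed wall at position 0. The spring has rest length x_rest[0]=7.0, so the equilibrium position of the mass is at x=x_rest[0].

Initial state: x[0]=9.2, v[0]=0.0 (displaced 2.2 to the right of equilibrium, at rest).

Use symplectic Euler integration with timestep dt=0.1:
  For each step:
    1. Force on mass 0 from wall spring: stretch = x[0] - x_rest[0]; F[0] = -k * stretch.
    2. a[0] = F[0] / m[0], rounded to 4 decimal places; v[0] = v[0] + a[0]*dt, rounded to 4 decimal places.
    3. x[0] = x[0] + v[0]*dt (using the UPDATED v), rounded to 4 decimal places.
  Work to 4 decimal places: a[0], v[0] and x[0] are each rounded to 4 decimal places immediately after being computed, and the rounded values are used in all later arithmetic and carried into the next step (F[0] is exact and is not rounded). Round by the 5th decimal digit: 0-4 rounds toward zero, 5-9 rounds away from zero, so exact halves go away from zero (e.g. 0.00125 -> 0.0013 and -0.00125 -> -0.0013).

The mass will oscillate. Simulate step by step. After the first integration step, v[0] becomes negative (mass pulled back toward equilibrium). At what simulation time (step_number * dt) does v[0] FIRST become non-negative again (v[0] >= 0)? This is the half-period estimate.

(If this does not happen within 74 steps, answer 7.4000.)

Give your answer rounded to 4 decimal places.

Answer: 4.1000

Derivation:
Step 0: x=[9.2000] v=[0.0000]
Step 1: x=[9.1870] v=[-0.1300]
Step 2: x=[9.1611] v=[-0.2592]
Step 3: x=[9.1224] v=[-0.3869]
Step 4: x=[9.0712] v=[-0.5123]
Step 5: x=[9.0077] v=[-0.6347]
Step 6: x=[8.9324] v=[-0.7533]
Step 7: x=[8.8457] v=[-0.8675]
Step 8: x=[8.7480] v=[-0.9766]
Step 9: x=[8.6400] v=[-1.0799]
Step 10: x=[8.5223] v=[-1.1768]
Step 11: x=[8.3956] v=[-1.2668]
Step 12: x=[8.2607] v=[-1.3493]
Step 13: x=[8.1183] v=[-1.4238]
Step 14: x=[7.9693] v=[-1.4899]
Step 15: x=[7.8146] v=[-1.5472]
Step 16: x=[7.6551] v=[-1.5953]
Step 17: x=[7.4917] v=[-1.6340]
Step 18: x=[7.3254] v=[-1.6631]
Step 19: x=[7.1572] v=[-1.6823]
Step 20: x=[6.9880] v=[-1.6916]
Step 21: x=[6.8189] v=[-1.6909]
Step 22: x=[6.6509] v=[-1.6802]
Step 23: x=[6.4849] v=[-1.6596]
Step 24: x=[6.3220] v=[-1.6292]
Step 25: x=[6.1631] v=[-1.5891]
Step 26: x=[6.0091] v=[-1.5397]
Step 27: x=[5.8610] v=[-1.4812]
Step 28: x=[5.7196] v=[-1.4139]
Step 29: x=[5.5858] v=[-1.3382]
Step 30: x=[5.4603] v=[-1.2546]
Step 31: x=[5.3439] v=[-1.1636]
Step 32: x=[5.2373] v=[-1.0657]
Step 33: x=[5.1412] v=[-0.9615]
Step 34: x=[5.0560] v=[-0.8517]
Step 35: x=[4.9823] v=[-0.7368]
Step 36: x=[4.9205] v=[-0.6176]
Step 37: x=[4.8710] v=[-0.4947]
Step 38: x=[4.8341] v=[-0.3689]
Step 39: x=[4.8100] v=[-0.2409]
Step 40: x=[4.7989] v=[-0.1115]
Step 41: x=[4.8008] v=[0.0186]
First v>=0 after going negative at step 41, time=4.1000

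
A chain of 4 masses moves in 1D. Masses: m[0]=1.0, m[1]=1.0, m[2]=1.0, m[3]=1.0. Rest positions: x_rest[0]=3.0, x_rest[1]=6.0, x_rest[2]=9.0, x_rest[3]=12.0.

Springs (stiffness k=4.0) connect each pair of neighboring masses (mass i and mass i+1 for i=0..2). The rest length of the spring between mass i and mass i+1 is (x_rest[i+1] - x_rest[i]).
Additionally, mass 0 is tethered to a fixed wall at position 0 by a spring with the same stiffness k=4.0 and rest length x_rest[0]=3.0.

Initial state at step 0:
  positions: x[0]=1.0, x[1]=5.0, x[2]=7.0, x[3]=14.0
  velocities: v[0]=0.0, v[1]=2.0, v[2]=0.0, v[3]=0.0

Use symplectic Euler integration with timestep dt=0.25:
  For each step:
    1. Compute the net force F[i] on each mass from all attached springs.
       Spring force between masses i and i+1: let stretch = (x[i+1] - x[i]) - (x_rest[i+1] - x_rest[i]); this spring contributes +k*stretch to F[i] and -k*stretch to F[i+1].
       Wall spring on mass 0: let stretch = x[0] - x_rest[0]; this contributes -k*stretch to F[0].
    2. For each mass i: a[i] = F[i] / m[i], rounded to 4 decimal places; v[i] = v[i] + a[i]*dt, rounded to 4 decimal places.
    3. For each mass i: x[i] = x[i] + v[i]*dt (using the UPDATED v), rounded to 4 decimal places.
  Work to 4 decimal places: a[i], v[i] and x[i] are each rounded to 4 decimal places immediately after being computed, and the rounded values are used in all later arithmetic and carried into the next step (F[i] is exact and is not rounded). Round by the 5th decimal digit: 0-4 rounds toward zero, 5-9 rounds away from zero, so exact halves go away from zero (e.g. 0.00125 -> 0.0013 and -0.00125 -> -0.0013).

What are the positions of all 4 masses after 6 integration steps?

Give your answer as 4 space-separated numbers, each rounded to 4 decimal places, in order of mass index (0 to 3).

Answer: 4.4666 9.1802 8.0318 11.4228

Derivation:
Step 0: x=[1.0000 5.0000 7.0000 14.0000] v=[0.0000 2.0000 0.0000 0.0000]
Step 1: x=[1.7500 5.0000 8.2500 13.0000] v=[3.0000 0.0000 5.0000 -4.0000]
Step 2: x=[2.8750 5.0000 9.8750 11.5625] v=[4.5000 0.0000 6.5000 -5.7500]
Step 3: x=[3.8125 5.6875 10.7031 10.4531] v=[3.7500 2.7500 3.3125 -4.4375]
Step 4: x=[4.2656 7.1602 10.2148 10.1562] v=[1.8125 5.8906 -1.9531 -1.1875]
Step 5: x=[4.3760 8.6729 8.9482 10.6240] v=[0.4415 6.0506 -5.0663 1.8711]
Step 6: x=[4.4666 9.1802 8.0318 11.4228] v=[0.3624 2.0290 -3.6658 3.1953]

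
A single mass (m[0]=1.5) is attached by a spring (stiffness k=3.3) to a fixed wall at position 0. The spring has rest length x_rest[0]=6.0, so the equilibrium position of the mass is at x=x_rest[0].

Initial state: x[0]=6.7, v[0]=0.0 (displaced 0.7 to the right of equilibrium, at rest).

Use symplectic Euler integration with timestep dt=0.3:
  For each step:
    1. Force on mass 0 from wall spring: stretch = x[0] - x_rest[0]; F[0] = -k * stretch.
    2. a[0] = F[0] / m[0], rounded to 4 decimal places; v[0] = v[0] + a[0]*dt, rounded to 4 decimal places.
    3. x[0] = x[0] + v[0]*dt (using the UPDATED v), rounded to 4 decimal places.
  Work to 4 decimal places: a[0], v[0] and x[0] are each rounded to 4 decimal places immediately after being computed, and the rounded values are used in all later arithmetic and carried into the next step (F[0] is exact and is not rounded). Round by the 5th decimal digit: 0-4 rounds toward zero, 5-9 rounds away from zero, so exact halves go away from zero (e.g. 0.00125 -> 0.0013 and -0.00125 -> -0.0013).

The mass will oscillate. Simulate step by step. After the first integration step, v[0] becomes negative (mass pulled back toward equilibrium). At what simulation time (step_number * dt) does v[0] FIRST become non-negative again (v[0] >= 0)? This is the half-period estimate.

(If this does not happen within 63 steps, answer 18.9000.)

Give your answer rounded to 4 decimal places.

Answer: 2.4000

Derivation:
Step 0: x=[6.7000] v=[0.0000]
Step 1: x=[6.5614] v=[-0.4620]
Step 2: x=[6.3117] v=[-0.8325]
Step 3: x=[6.0002] v=[-1.0382]
Step 4: x=[5.6887] v=[-1.0383]
Step 5: x=[5.4389] v=[-0.8328]
Step 6: x=[5.3002] v=[-0.4625]
Step 7: x=[5.3000] v=[-0.0006]
Step 8: x=[5.4384] v=[0.4614]
First v>=0 after going negative at step 8, time=2.4000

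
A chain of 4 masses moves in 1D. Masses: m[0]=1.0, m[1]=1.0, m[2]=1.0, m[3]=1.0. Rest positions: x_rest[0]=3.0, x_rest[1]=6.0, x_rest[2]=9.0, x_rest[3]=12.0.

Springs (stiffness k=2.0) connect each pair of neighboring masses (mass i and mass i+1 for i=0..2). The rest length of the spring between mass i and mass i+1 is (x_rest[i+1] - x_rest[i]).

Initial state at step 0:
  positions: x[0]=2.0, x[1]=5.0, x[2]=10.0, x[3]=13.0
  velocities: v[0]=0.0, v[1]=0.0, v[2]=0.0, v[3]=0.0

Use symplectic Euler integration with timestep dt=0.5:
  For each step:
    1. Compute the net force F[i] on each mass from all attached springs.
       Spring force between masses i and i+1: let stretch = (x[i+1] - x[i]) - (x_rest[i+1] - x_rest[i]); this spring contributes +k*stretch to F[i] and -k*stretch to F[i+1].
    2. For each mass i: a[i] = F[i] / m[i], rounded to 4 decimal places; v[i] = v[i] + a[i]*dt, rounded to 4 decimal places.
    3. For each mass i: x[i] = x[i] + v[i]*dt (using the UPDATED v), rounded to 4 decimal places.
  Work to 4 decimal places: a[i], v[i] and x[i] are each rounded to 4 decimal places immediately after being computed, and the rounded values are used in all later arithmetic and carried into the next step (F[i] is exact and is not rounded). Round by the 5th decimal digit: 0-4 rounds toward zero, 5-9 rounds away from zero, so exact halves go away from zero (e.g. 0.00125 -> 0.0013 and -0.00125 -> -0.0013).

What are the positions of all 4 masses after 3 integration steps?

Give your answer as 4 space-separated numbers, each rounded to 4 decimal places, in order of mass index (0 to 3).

Step 0: x=[2.0000 5.0000 10.0000 13.0000] v=[0.0000 0.0000 0.0000 0.0000]
Step 1: x=[2.0000 6.0000 9.0000 13.0000] v=[0.0000 2.0000 -2.0000 0.0000]
Step 2: x=[2.5000 6.5000 8.5000 12.5000] v=[1.0000 1.0000 -1.0000 -1.0000]
Step 3: x=[3.5000 6.0000 9.0000 11.5000] v=[2.0000 -1.0000 1.0000 -2.0000]

Answer: 3.5000 6.0000 9.0000 11.5000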